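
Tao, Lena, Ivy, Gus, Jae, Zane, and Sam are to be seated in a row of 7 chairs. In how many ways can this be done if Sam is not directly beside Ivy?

Of the 7! = 5040 arrangements, those with Sam and Ivy adjacent number 2 × 6! = 1440 (treat the pair as a block with 2 internal orders).
So 5040 − 1440 = 3600 arrangements keep them apart.

3600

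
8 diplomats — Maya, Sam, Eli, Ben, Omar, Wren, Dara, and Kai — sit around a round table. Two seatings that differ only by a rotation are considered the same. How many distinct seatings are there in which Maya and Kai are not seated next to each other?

All circular seatings of 8 people number (7)! = 5040.
Seatings with Maya beside Kai: treat them as a block with 2 internal orders, giving 2 × (6)! = 1440.
Subtracting, 5040 − 1440 = 3600.

3600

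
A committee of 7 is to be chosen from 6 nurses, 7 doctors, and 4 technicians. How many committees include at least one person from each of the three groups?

Total 7-person selections from all 17: C(17,7) = 19448.
Subtract selections that omit an entire group: no nurses → C(11,7) = 330; no doctors → C(10,7) = 120; no technicians → C(13,7) = 1716.
Add back selections omitting two groups (i.e. drawn from a single group): C(6,7) + C(7,7) + C(4,7) = 1.
By inclusion–exclusion: 19448 − 2166 + 1 = 17283.

17283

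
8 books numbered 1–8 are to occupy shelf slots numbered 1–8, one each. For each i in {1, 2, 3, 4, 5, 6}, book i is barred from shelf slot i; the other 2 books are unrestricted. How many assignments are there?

18806

Let Aᵢ (for 1 ≤ i ≤ 6) be the placements that put book i in its forbidden shelf slot. Any j of these fix j positions, leaving (8−j)! ways to fill the rest, and there are C(6,j) ways to pick which j.
By inclusion–exclusion, the number of valid placements is Σ_{j=0}^{6} (−1)^j C(6,j)·(8−j)!.
Computing: 40320 − 30240 + 10800 − 2400 + 360 − 36 + 2 = 18806.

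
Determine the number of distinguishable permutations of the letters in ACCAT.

30

ACCAT has 5 letters with A appearing twice and C appearing twice.
So there are 5! / (2!·2!) = 30 distinguishable arrangements.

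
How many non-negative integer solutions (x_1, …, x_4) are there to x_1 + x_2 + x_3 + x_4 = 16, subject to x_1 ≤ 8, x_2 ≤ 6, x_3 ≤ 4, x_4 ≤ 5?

Ignoring the caps, the number of non-negative solutions to x_1+…+x_4 = 16 is C(19,3) = 969.
Subtract solutions that violate a single cap (substitute x_i' = x_i − (cap_i+1)): x_1 ≥ 9 gives C(10,3) = 120; x_2 ≥ 7 gives C(12,3) = 220; x_3 ≥ 5 gives C(14,3) = 364; x_4 ≥ 6 gives C(13,3) = 286. Together 990.
Add back pairs where two caps are both exceeded: 1 + 10 + 4 + 35 + 20 + 56 = 126.
By inclusion–exclusion the count is 969 − 990 + 126 = 105.

105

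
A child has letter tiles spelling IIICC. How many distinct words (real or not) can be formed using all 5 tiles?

Letter multiplicities in IIICC: C×2, I×3.
So there are 5! / (3!·2!) = 10 distinguishable arrangements.

10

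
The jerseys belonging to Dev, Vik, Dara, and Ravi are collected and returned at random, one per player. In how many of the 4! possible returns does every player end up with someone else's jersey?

9

This is the derangement count D_4: permutations of 4 items with no fixed point.
By inclusion–exclusion this is Σ_{j=0}^{4} (−1)^j C(4,j)·(4−j)!.
Computing: 24 − 24 + 12 − 4 + 1 = 9.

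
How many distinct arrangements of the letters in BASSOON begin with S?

With the first slot taken by S, it remains to arrange the other 6 letters (BASOON).
Those 6 letters have O appearing twice, giving (6)!/(2!) = 360.

360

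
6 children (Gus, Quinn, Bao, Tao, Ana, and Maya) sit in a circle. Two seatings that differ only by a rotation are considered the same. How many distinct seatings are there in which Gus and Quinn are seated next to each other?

Glue Gus and Quinn into a block (2 internal orders). Seating 5 units around a circle gives (4)! arrangements.
So 2 × (4)! = 2 × 24 = 48.

48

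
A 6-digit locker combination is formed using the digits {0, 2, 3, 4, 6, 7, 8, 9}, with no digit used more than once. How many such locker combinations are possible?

Choose and order 6 of the 8 symbols: the first digit has 8 options, the next 7, and so on down to 3.
8 × 7 × 6 × 5 × 4 × 3 = 20160.

20160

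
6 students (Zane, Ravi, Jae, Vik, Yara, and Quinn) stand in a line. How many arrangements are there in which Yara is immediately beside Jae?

Glue Yara and Jae into one block (2 internal orders), leaving 5 units to arrange in a row.
That gives 2 × 5! = 2 × 120 = 240.

240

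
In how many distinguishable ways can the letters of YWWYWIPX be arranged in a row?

YWWYWIPX has 8 letters with W appearing 3 times and Y appearing twice.
So there are 8! / (3!·2!) = 3360 distinguishable arrangements.

3360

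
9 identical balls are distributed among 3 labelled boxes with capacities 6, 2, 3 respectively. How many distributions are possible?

6

Ignoring the caps, the number of non-negative solutions to x_1+…+x_3 = 9 is C(11,2) = 55.
Subtract solutions that violate a single cap (substitute x_i' = x_i − (cap_i+1)): x_1 ≥ 7 gives C(4,2) = 6; x_2 ≥ 3 gives C(8,2) = 28; x_3 ≥ 4 gives C(7,2) = 21. Together 55.
Add back pairs where two caps are both exceeded: 0 + 0 + 6 = 6.
By inclusion–exclusion the count is 55 − 55 + 6 = 6.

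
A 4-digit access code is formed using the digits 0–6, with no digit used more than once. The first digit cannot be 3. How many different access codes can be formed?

720

The first digit has 7−1 = 6 choices (anything except 3).
The remaining 3 digits are filled from the other 6 symbols without repetition: 6 × 5 × 4 = 120.
Total: 6 × 120 = 720.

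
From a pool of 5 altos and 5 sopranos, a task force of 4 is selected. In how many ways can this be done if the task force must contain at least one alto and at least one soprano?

With no constraint there are C(10,4) = 210 possible selections.
Selections missing a whole group: no altos → C(5,4) = 5; no sopranos → C(5,4) = 5.
Both groups omitted at once is impossible, so 210 − 10 = 200.

200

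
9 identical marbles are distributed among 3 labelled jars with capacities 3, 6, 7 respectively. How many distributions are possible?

25

Without the upper bounds there are C(11,2) = 55 ways to split 9 among 3 jars.
Subtract solutions that violate a single cap (substitute x_i' = x_i − (cap_i+1)): x_1 ≥ 4 gives C(7,2) = 21; x_2 ≥ 7 gives C(4,2) = 6; x_3 ≥ 8 gives C(3,2) = 3. Together 30.
No two caps can be exceeded simultaneously, so the pair terms are all 0.
By inclusion–exclusion the count is 55 − 30 + 0 = 25.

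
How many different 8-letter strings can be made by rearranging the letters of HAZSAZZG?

3360

HAZSAZZG has 8 letters with A appearing twice and Z appearing 3 times.
So there are 8! / (3!·2!) = 3360 distinguishable arrangements.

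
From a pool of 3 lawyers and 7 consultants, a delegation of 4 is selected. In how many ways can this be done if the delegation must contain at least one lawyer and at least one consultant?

175

Total 4-person selections from all 10: C(10,4) = 210.
Subtract selections that omit an entire group: no lawyers → C(7,4) = 35; no consultants → C(3,4) = 0.
Both groups omitted at once is impossible, so 210 − 35 = 175.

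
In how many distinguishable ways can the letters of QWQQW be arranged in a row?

10

Letter multiplicities in QWQQW: Q×3, W×2.
Dividing 5! = 120 by 3!·2! = 12 for the repeated letters gives 10.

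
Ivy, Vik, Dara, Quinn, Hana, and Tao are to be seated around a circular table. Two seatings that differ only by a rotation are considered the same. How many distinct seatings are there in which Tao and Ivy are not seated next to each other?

All circular seatings of 6 people number (5)! = 120.
Seatings with Tao beside Ivy: treat them as a block with 2 internal orders, giving 2 × (4)! = 48.
Subtracting, 120 − 48 = 72.

72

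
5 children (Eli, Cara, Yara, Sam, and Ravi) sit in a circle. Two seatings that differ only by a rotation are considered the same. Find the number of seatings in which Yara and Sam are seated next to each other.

Glue Yara and Sam into a block (2 internal orders). Seating 4 units around a circle gives (3)! arrangements.
So 2 × (3)! = 2 × 6 = 12.

12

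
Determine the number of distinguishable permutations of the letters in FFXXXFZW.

Letter multiplicities in FFXXXFZW: F×3, W×1, X×3, Z×1.
So there are 8! / (3!·3!) = 1120 distinguishable arrangements.

1120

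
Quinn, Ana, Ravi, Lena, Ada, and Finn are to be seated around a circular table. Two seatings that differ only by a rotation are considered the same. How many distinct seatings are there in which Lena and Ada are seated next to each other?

Glue Lena and Ada into a block (2 internal orders). Seating 5 units around a circle gives (4)! arrangements.
So 2 × (4)! = 2 × 24 = 48.

48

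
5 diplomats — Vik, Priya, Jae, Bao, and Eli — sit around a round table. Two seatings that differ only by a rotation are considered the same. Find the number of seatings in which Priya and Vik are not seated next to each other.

Without the restriction there are (4)! = 24 seatings.
Seatings with Priya beside Vik: treat them as a block with 2 internal orders, giving 2 × (3)! = 12.
Subtracting, 24 − 12 = 12.

12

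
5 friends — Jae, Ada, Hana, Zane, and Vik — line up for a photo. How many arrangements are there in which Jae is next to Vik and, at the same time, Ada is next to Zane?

24

Treat {Jae,Vik} as one block (2 orders) and {Ada,Zane} as another (2 orders).
That leaves 3 units to arrange: 2 × 2 × 3! = 4 × 6 = 24.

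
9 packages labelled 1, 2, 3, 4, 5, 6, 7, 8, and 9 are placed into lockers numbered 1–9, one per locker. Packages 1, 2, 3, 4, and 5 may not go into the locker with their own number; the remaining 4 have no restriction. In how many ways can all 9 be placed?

205056

Let Aᵢ (for 1 ≤ i ≤ 5) be the placements that put package i in its forbidden locker. Any j of these fix j positions, leaving (9−j)! ways to fill the rest, and there are C(5,j) ways to pick which j.
By inclusion–exclusion, the number of valid placements is Σ_{j=0}^{5} (−1)^j C(5,j)·(9−j)!.
Computing: 362880 − 201600 + 50400 − 7200 + 600 − 24 = 205056.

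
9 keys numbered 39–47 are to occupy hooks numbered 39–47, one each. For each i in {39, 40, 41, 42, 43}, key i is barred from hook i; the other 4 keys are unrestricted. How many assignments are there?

205056

Let Aᵢ (for 39 ≤ i ≤ 43) be the placements that put key i in its forbidden hook. Any j of these fix j positions, leaving (9−j)! ways to fill the rest, and there are C(5,j) ways to pick which j.
By inclusion–exclusion, the number of valid placements is Σ_{j=0}^{5} (−1)^j C(5,j)·(9−j)!.
Computing: 362880 − 201600 + 50400 − 7200 + 600 − 24 = 205056.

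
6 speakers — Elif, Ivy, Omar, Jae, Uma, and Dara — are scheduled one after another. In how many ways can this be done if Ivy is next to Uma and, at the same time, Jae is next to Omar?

96

Treat {Ivy,Uma} as one block (2 orders) and {Jae,Omar} as another (2 orders).
That leaves 4 units to arrange: 2 × 2 × 4! = 4 × 24 = 96.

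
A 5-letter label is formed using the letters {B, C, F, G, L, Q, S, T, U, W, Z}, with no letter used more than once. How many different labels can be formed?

This is a permutation of 5 out of 11: P(11,5) = 11!/6!.
That product is 11 × 10 × 9 × 8 × 7 = 55440.

55440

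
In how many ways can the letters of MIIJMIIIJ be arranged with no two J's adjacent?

There are 9!/(5!·2!·2!) = 756 arrangements of MIIJMIIIJ in total.
If the two J's are adjacent, glue them into one block, leaving 8 items to arrange: (8)!/(5!·2!) = 168 ways.
Hence 756 − 168 = 588.

588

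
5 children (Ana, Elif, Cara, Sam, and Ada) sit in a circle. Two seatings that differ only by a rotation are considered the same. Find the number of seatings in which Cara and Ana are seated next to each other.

Treat {Cara, Ana} as one unit (2 internal orders) and seat the resulting 4 units around the table: (3)! circular arrangements.
So 2 × (3)! = 2 × 6 = 12.

12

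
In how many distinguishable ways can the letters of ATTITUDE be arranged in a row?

6720

ATTITUDE has 8 letters with T appearing 3 times.
Dividing 8! = 40320 by 3! = 6 for the repeated letters gives 6720.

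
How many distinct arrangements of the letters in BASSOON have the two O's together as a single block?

Treat the 2 copies of O as a single block. The multiset to arrange is then {OO, A, B, N, S, S}, 6 items in all.
That gives (6)!/(2!) = 360 arrangements.

360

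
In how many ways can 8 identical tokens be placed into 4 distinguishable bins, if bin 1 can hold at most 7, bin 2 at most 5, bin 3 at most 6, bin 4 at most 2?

Without the upper bounds there are C(11,3) = 165 ways to split 8 among 4 bins.
Subtract solutions that violate a single cap (substitute x_i' = x_i − (cap_i+1)): x_1 ≥ 8 gives C(3,3) = 1; x_2 ≥ 6 gives C(5,3) = 10; x_3 ≥ 7 gives C(4,3) = 4; x_4 ≥ 3 gives C(8,3) = 56. Together 71.
No two caps can be exceeded simultaneously, so the pair terms are all 0.
By inclusion–exclusion the count is 165 − 71 + 0 = 94.

94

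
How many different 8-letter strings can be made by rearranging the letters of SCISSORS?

The 8 letters of SCISSORS have repeats: S appearing 4 times.
So there are 8! / (4!) = 1680 distinguishable arrangements.

1680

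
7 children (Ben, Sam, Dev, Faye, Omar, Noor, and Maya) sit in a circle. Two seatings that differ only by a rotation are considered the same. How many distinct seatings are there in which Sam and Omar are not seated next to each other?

480

All circular seatings of 7 people number (6)! = 720.
Those with Sam next to Omar: fuse the pair into one unit and seat 6 units around a circle — 2·(5)! = 240.
Subtracting, 720 − 240 = 480.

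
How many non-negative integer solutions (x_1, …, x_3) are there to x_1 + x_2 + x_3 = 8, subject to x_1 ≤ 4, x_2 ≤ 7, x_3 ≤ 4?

Ignoring the caps, the number of non-negative solutions to x_1+…+x_3 = 8 is C(10,2) = 45.
Subtract solutions that violate a single cap (substitute x_i' = x_i − (cap_i+1)): x_1 ≥ 5 gives C(5,2) = 10; x_2 ≥ 8 gives C(2,2) = 1; x_3 ≥ 5 gives C(5,2) = 10. Together 21.
No two caps can be exceeded simultaneously, so the pair terms are all 0.
By inclusion–exclusion the count is 45 − 21 + 0 = 24.

24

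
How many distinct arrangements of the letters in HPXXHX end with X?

With the last slot taken by X, it remains to arrange the other 5 letters (HPXHX).
Those 5 letters have H appearing twice and X appearing twice, giving (5)!/(2!·2!) = 30.

30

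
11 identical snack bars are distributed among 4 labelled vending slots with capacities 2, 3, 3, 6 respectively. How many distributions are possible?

19

By stars and bars, unrestricted non-negative solutions to x_1+…+x_4 = 11 number C(11+3,3) = 364.
Subtract solutions that violate a single cap (substitute x_i' = x_i − (cap_i+1)): x_1 ≥ 3 gives C(11,3) = 165; x_2 ≥ 4 gives C(10,3) = 120; x_3 ≥ 4 gives C(10,3) = 120; x_4 ≥ 7 gives C(7,3) = 35. Together 440.
Add back pairs where two caps are both exceeded: 35 + 35 + 4 + 20 + 1 + 1 = 96.
Subtract triples: 1 + 0 + 0 + 0 = 1.
By inclusion–exclusion the count is 364 − 440 + 96 − 1 = 19.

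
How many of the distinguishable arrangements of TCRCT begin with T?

12

With the first slot taken by T, it remains to arrange the other 4 letters (CRCT).
Those 4 letters have C appearing twice, giving (4)!/(2!) = 12.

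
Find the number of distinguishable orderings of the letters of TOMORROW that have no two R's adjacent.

There are 8!/(3!·2!) = 3360 arrangements of TOMORROW in total.
Arrangements with the R's together: treat RR as one letter, giving (7)!/(3!) = 840.
Subtracting, 3360 − 840 = 2520 arrangements keep the R's apart.

2520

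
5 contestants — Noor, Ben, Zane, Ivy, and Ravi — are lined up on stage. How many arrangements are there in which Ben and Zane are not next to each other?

There are 5! = 120 arrangements in all. If Ben and Zane are adjacent, merging them into one block gives 2·(4)! = 48 arrangements.
So 120 − 48 = 72 arrangements keep them apart.

72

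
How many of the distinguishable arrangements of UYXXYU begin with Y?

30

With the first slot taken by Y, it remains to arrange the other 5 letters (UXXYU).
Those 5 letters have U appearing twice and X appearing twice, giving (5)!/(2!·2!) = 30.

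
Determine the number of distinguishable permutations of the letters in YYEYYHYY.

56

YYEYYHYY has 8 letters with Y appearing 6 times.
So there are 8! / (6!) = 56 distinguishable arrangements.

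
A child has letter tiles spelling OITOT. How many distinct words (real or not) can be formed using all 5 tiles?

The 5 letters of OITOT have repeats: O appearing twice and T appearing twice.
Dividing 5! = 120 by 2!·2! = 4 for the repeated letters gives 30.

30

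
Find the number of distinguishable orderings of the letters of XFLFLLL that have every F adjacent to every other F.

30

Treat the 2 copies of F as a single block. The multiset to arrange is then {FF, L, L, L, L, X}, 6 items in all.
That gives (6)!/(4!) = 30 arrangements.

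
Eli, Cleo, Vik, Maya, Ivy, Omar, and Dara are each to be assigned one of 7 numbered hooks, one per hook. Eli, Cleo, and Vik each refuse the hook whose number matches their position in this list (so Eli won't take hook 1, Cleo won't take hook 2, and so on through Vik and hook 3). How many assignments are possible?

Let Aᵢ (for i ∈ {1, 2, 3}) be the placements that put person i in their forbidden hook. Any j of these fix j positions, leaving (7−j)! ways to fill the rest, and there are C(3,j) ways to pick which j.
By inclusion–exclusion, the number of valid placements is Σ_{j=0}^{3} (−1)^j C(3,j)·(7−j)!.
Computing: 5040 − 2160 + 360 − 24 = 3216.

3216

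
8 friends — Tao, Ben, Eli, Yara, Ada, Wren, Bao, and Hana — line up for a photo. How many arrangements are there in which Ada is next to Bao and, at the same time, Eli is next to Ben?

2880

Treat {Ada,Bao} as one block (2 orders) and {Eli,Ben} as another (2 orders).
That leaves 6 units to arrange: 2 × 2 × 6! = 4 × 720 = 2880.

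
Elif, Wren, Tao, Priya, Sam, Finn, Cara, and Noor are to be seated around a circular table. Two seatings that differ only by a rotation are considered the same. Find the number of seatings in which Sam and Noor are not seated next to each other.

All circular seatings of 8 people number (7)! = 5040.
Those with Sam next to Noor: fuse the pair into one unit and seat 7 units around a circle — 2·(6)! = 1440.
Subtracting, 5040 − 1440 = 3600.

3600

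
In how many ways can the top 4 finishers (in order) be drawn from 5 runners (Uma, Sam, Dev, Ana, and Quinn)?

120

There are 5 choices for 1st place, 4 for 2nd, and so on down to 2 for position 4.
That gives 5 × 4 × 3 × 2 = 120.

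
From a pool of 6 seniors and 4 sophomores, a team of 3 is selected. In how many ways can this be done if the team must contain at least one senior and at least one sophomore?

With no constraint there are C(10,3) = 120 possible selections.
Subtract selections that omit an entire group: no seniors → C(4,3) = 4; no sophomores → C(6,3) = 20.
Both groups omitted at once is impossible, so 120 − 24 = 96.

96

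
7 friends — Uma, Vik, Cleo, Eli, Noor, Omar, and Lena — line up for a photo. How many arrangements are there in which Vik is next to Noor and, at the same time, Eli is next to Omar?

480

Treat {Vik,Noor} as one block (2 orders) and {Eli,Omar} as another (2 orders).
That leaves 5 units to arrange: 2 × 2 × 5! = 4 × 120 = 480.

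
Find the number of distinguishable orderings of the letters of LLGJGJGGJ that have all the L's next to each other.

Treat the 2 copies of L as a single block. The multiset to arrange is then {LL, G, G, G, G, J, J, J}, 8 items in all.
That gives (8)!/(4!·3!) = 280 arrangements.

280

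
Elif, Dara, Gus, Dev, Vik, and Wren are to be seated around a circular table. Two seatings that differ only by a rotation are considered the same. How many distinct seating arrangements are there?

Around a circle, 6 distinct people have 6!/6 = (5)! = 120 rotationally distinct seatings.

120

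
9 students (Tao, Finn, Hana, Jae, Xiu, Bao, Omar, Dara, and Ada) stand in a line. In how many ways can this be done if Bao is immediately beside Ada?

Place the 7 others and the Bao-Ada pair as 8 objects in a line; the pair has 2 internal arrangements.
So the count is 2·(8)! = 80640.

80640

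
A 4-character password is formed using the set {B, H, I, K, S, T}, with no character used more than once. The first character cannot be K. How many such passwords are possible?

The first character has 6−1 = 5 choices (anything except K).
The remaining 3 characters are filled from the other 5 symbols without repetition: 5 × 4 × 3 = 60.
Total: 5 × 60 = 300.

300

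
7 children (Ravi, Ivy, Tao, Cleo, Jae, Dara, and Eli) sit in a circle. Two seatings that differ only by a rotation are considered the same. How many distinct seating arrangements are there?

Fix one person's seat to break rotational symmetry; the remaining 6 people can be arranged in (6)! = 720 ways.

720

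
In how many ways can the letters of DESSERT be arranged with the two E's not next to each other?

There are 7!/(2!·2!) = 1260 arrangements of DESSERT in total.
If the two E's are adjacent, glue them into one block, leaving 6 items to arrange: (6)!/(2!) = 360 ways.
Subtracting, 1260 − 360 = 900 arrangements keep the E's apart.

900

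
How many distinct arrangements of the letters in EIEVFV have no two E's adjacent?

Total arrangements of EIEVFV: 6!/(2!·2!) = 180.
If the two E's are adjacent, glue them into one block, leaving 5 items to arrange: (5)!/(2!) = 60 ways.
Subtracting, 180 − 60 = 120 arrangements keep the E's apart.

120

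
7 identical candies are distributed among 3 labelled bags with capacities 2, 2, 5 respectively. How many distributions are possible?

Ignoring the caps, the number of non-negative solutions to x_1+…+x_3 = 7 is C(9,2) = 36.
Subtract solutions that violate a single cap (substitute x_i' = x_i − (cap_i+1)): x_1 ≥ 3 gives C(6,2) = 15; x_2 ≥ 3 gives C(6,2) = 15; x_3 ≥ 6 gives C(3,2) = 3. Together 33.
Add back pairs where two caps are both exceeded: 3 + 0 + 0 = 3.
By inclusion–exclusion the count is 36 − 33 + 3 = 6.

6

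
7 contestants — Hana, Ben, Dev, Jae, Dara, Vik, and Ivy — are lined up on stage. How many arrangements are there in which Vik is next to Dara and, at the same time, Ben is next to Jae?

Treat {Vik,Dara} as one block (2 orders) and {Ben,Jae} as another (2 orders).
That leaves 5 units to arrange: 2 × 2 × 5! = 4 × 120 = 480.

480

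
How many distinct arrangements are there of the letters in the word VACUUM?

360

The 6 letters of VACUUM have repeats: U appearing twice.
The number of distinct arrangements is 6!/(2!) = 720/2 = 360.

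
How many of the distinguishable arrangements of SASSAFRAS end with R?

280

With the last slot taken by R, it remains to arrange the other 8 letters (SASSAFAS).
Those 8 letters have A appearing 3 times and S appearing 4 times, giving (8)!/(4!·3!) = 280.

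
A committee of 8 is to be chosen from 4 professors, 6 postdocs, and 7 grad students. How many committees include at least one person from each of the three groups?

22813

Unrestricted: C(17,8) = 24310 ways to pick any 8 of the 17.
Selections missing a whole group: no professors → C(13,8) = 1287; no postdocs → C(11,8) = 165; no grad students → C(10,8) = 45.
Add back selections omitting two groups (i.e. drawn from a single group): C(4,8) + C(6,8) + C(7,8) = 0.
By inclusion–exclusion: 24310 − 1497 + 0 = 22813.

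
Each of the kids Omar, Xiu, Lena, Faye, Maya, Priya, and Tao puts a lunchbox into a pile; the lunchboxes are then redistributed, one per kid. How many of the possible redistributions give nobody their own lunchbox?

1854

Count assignments avoiding every fixed point. For any j of the 7 kids fixed to their own lunchbox, the other 7−j can be arranged in (7−j)! ways.
By inclusion–exclusion this is Σ_{j=0}^{7} (−1)^j C(7,j)·(7−j)!.
Computing: 5040 − 5040 + 2520 − 840 + 210 − 42 + 7 − 1 = 1854.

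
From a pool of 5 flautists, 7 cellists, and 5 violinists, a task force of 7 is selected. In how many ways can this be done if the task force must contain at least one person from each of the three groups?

With no constraint there are C(17,7) = 19448 possible selections.
Subtract selections that omit an entire group: no flautists → C(12,7) = 792; no cellists → C(10,7) = 120; no violinists → C(12,7) = 792.
Add back selections omitting two groups (i.e. drawn from a single group): C(5,7) + C(7,7) + C(5,7) = 1.
By inclusion–exclusion: 19448 − 1704 + 1 = 17745.

17745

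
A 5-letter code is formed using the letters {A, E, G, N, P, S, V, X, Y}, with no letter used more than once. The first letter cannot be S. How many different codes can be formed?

The first letter has 9−1 = 8 choices (anything except S).
The remaining 4 letters are filled from the other 8 symbols without repetition: 8 × 7 × 6 × 5 = 1680.
Total: 8 × 1680 = 13440.

13440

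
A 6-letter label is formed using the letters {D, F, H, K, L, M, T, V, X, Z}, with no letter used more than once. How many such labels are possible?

151200

Choose and order 6 of the 10 symbols: the first letter has 10 options, the next 9, and so on down to 5.
That product is 10 × 9 × 8 × 7 × 6 × 5 = 151200.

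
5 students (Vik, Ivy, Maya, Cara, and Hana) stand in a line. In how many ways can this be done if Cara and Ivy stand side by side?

48

Place the 3 others and the Cara-Ivy pair as 4 objects in a line; the pair has 2 internal arrangements.
That gives 2 × 4! = 2 × 24 = 48.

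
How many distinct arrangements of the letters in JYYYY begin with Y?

Fix Y in the first position and arrange the remaining 4 letters.
Those 4 letters have Y appearing 3 times, giving (4)!/(3!) = 4.

4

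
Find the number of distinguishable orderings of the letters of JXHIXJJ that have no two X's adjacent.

300

Total arrangements of JXHIXJJ: 7!/(3!·2!) = 420.
If the two X's are adjacent, glue them into one block, leaving 6 items to arrange: (6)!/(3!) = 120 ways.
Hence 420 − 120 = 300.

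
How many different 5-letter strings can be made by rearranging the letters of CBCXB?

30

CBCXB has 5 letters with B appearing twice and C appearing twice.
Dividing 5! = 120 by 2!·2! = 4 for the repeated letters gives 30.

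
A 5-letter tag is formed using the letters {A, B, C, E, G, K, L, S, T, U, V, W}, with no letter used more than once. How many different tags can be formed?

95040

Choose and order 5 of the 12 symbols: the first letter has 12 options, the next 11, and so on down to 8.
12 × 11 × 10 × 9 × 8 = 95040.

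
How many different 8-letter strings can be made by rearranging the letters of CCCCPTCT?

The 8 letters of CCCCPTCT have repeats: C appearing 5 times and T appearing twice.
Dividing 8! = 40320 by 5!·2! = 240 for the repeated letters gives 168.

168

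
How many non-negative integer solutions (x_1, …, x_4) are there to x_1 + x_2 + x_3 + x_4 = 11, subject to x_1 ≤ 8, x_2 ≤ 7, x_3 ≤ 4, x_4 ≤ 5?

195

By stars and bars, unrestricted non-negative solutions to x_1+…+x_4 = 11 number C(11+3,3) = 364.
Subtract solutions that violate a single cap (substitute x_i' = x_i − (cap_i+1)): x_1 ≥ 9 gives C(5,3) = 10; x_2 ≥ 8 gives C(6,3) = 20; x_3 ≥ 5 gives C(9,3) = 84; x_4 ≥ 6 gives C(8,3) = 56. Together 170.
Add back pairs where two caps are both exceeded: 0 + 0 + 0 + 0 + 0 + 1 = 1.
By inclusion–exclusion the count is 364 − 170 + 1 = 195.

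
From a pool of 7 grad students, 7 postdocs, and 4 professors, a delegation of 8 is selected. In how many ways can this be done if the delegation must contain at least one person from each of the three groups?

40425

Unrestricted: C(18,8) = 43758 ways to pick any 8 of the 18.
Subtract selections that omit an entire group: no grad students → C(11,8) = 165; no postdocs → C(11,8) = 165; no professors → C(14,8) = 3003.
Add back selections omitting two groups (i.e. drawn from a single group): C(7,8) + C(7,8) + C(4,8) = 0.
By inclusion–exclusion: 43758 − 3333 + 0 = 40425.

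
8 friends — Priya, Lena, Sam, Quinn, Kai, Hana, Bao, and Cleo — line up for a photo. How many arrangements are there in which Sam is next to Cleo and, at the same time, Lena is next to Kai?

2880

Treat {Sam,Cleo} as one block (2 orders) and {Lena,Kai} as another (2 orders).
That leaves 6 units to arrange: 2 × 2 × 6! = 4 × 720 = 2880.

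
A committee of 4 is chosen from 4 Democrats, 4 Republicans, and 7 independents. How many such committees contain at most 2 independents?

Split by how many independents are chosen (0 through 2).
Sum: C(7,0)·C(8,4) + C(7,1)·C(8,3) + C(7,2)·C(8,2) = 70 + 392 + 588 = 1050.

1050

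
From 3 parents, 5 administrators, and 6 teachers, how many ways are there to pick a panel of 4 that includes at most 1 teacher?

406

Split by how many teachers are chosen (0 through 1).
Sum: C(6,0)·C(8,4) + C(6,1)·C(8,3) = 70 + 336 = 406.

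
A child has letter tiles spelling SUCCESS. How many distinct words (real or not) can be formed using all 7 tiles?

420

The 7 letters of SUCCESS have repeats: C appearing twice and S appearing 3 times.
The number of distinct arrangements is 7!/(3!·2!) = 5040/12 = 420.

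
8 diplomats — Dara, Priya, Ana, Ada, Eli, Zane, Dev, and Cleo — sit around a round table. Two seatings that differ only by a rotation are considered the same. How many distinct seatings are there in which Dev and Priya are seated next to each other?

1440

Glue Dev and Priya into a block (2 internal orders). Seating 7 units around a circle gives (6)! arrangements.
So 2 × (6)! = 2 × 720 = 1440.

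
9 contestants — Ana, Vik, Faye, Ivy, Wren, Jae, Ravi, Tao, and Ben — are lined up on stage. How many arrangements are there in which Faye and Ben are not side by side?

Of the 9! = 362880 arrangements, those with Faye and Ben adjacent number 2 × 8! = 80640 (treat the pair as a block with 2 internal orders).
Complementary counting: 362880 − 80640 = 282240.

282240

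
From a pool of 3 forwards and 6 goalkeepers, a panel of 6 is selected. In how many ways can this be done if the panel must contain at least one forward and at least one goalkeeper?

83

Unrestricted: C(9,6) = 84 ways to pick any 6 of the 9.
Selections missing a whole group: no forwards → C(6,6) = 1; no goalkeepers → C(3,6) = 0.
Both groups omitted at once is impossible, so 84 − 1 = 83.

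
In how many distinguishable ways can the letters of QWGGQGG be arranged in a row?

105

The 7 letters of QWGGQGG have repeats: G appearing 4 times and Q appearing twice.
The number of distinct arrangements is 7!/(4!·2!) = 5040/48 = 105.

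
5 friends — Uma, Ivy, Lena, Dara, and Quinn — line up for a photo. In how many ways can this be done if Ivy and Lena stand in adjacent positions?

48

Treat {Ivy, Lena} as a single unit. There are 4 units to order, and the pair itself can be ordered 2 ways.
That gives 2 × 4! = 2 × 24 = 48.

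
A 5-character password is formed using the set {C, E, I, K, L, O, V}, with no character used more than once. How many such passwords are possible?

This is a permutation of 5 out of 7: P(7,5) = 7!/2!.
7 × 6 × 5 × 4 × 3 = 2520.

2520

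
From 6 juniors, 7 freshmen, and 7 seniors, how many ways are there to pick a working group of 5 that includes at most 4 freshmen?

Split by how many freshmen are chosen (0 through 4).
Sum: C(7,0)·C(13,5) + C(7,1)·C(13,4) + C(7,2)·C(13,3) + C(7,3)·C(13,2) + C(7,4)·C(13,1) = 1287 + 5005 + 6006 + 2730 + 455 = 15483.

15483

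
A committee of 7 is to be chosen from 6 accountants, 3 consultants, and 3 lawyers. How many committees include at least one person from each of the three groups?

720

With no constraint there are C(12,7) = 792 possible selections.
Selections missing a whole group: no accountants → C(6,7) = 0; no consultants → C(9,7) = 36; no lawyers → C(9,7) = 36.
Add back selections omitting two groups (i.e. drawn from a single group): C(6,7) + C(3,7) + C(3,7) = 0.
By inclusion–exclusion: 792 − 72 + 0 = 720.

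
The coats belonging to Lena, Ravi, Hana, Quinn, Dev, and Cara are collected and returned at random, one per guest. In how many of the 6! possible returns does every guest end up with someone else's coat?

265

Let Aᵢ be the assignments in which guest i gets their own coat. We want the size of the complement of A₁∪…∪A_6.
By inclusion–exclusion this is Σ_{j=0}^{6} (−1)^j C(6,j)·(6−j)!.
Computing: 720 − 720 + 360 − 120 + 30 − 6 + 1 = 265.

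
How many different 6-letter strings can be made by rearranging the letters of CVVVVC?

15

Letter multiplicities in CVVVVC: C×2, V×4.
Dividing 6! = 720 by 4!·2! = 48 for the repeated letters gives 15.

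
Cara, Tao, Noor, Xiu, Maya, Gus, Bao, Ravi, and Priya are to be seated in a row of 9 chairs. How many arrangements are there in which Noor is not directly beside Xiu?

282240

Of the 9! = 362880 arrangements, those with Noor and Xiu adjacent number 2 × 8! = 80640 (treat the pair as a block with 2 internal orders).
Complementary counting: 362880 − 80640 = 282240.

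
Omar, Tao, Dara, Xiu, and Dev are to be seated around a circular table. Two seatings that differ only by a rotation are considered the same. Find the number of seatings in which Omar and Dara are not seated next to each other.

12

All circular seatings of 5 people number (4)! = 24.
Those with Omar next to Dara: fuse the pair into one unit and seat 4 units around a circle — 2·(3)! = 12.
Subtracting, 24 − 12 = 12.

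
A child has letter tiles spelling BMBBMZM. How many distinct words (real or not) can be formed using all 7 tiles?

140

BMBBMZM has 7 letters with B appearing 3 times and M appearing 3 times.
The number of distinct arrangements is 7!/(3!·3!) = 5040/36 = 140.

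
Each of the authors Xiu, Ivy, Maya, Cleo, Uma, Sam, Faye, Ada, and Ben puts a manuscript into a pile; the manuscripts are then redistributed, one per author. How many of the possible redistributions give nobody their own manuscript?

Let Aᵢ be the assignments in which author i gets their own manuscript. We want the size of the complement of A₁∪…∪A_9.
By inclusion–exclusion this is Σ_{j=0}^{9} (−1)^j C(9,j)·(9−j)!.
Computing: 362880 − 362880 + 181440 − 60480 + 15120 − 3024 + 504 − 72 + 9 − 1 = 133496.

133496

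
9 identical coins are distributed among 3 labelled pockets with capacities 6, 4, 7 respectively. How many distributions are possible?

31

Ignoring the caps, the number of non-negative solutions to x_1+…+x_3 = 9 is C(11,2) = 55.
Subtract solutions that violate a single cap (substitute x_i' = x_i − (cap_i+1)): x_1 ≥ 7 gives C(4,2) = 6; x_2 ≥ 5 gives C(6,2) = 15; x_3 ≥ 8 gives C(3,2) = 3. Together 24.
No two caps can be exceeded simultaneously, so the pair terms are all 0.
By inclusion–exclusion the count is 55 − 24 + 0 = 31.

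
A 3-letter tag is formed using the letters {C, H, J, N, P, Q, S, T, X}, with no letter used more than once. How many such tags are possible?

504

Choose and order 3 of the 9 symbols: the first letter has 9 options, the next 8, then 7.
9 × 8 × 7 = 504.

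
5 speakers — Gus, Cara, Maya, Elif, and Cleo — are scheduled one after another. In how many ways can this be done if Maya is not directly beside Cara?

72

There are 5! = 120 arrangements in all. If Maya and Cara are adjacent, merging them into one block gives 2·(4)! = 48 arrangements.
Complementary counting: 120 − 48 = 72.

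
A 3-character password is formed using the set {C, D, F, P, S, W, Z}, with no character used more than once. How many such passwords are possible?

With no repetition, fill the 3 characters in order: 7 choices, then 6, down to 5.
7 × 6 × 5 = 210.

210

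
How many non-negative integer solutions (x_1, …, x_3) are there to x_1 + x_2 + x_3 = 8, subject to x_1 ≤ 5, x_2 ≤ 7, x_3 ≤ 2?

17

By stars and bars, unrestricted non-negative solutions to x_1+…+x_3 = 8 number C(8+2,2) = 45.
Subtract solutions that violate a single cap (substitute x_i' = x_i − (cap_i+1)): x_1 ≥ 6 gives C(4,2) = 6; x_2 ≥ 8 gives C(2,2) = 1; x_3 ≥ 3 gives C(7,2) = 21. Together 28.
No two caps can be exceeded simultaneously, so the pair terms are all 0.
By inclusion–exclusion the count is 45 − 28 + 0 = 17.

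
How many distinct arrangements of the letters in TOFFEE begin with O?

Fix O in the first position and arrange the remaining 5 letters.
Those 5 letters have E appearing twice and F appearing twice, giving (5)!/(2!·2!) = 30.

30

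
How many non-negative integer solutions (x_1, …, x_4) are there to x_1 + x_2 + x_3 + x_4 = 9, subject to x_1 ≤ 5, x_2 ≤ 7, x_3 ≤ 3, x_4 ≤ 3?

88

Without the upper bounds there are C(12,3) = 220 ways to split 9 among 4 variables.
Subtract solutions that violate a single cap (substitute x_i' = x_i − (cap_i+1)): x_1 ≥ 6 gives C(6,3) = 20; x_2 ≥ 8 gives C(4,3) = 4; x_3 ≥ 4 gives C(8,3) = 56; x_4 ≥ 4 gives C(8,3) = 56. Together 136.
Add back pairs where two caps are both exceeded: 0 + 0 + 0 + 0 + 0 + 4 = 4.
By inclusion–exclusion the count is 220 − 136 + 4 = 88.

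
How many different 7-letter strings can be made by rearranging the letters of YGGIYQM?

Letter multiplicities in YGGIYQM: G×2, I×1, M×1, Q×1, Y×2.
Dividing 7! = 5040 by 2!·2! = 4 for the repeated letters gives 1260.

1260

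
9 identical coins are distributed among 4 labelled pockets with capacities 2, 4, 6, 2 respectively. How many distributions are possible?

35

By stars and bars, unrestricted non-negative solutions to x_1+…+x_4 = 9 number C(9+3,3) = 220.
Subtract solutions that violate a single cap (substitute x_i' = x_i − (cap_i+1)): x_1 ≥ 3 gives C(9,3) = 84; x_2 ≥ 5 gives C(7,3) = 35; x_3 ≥ 7 gives C(5,3) = 10; x_4 ≥ 3 gives C(9,3) = 84. Together 213.
Add back pairs where two caps are both exceeded: 4 + 0 + 20 + 0 + 4 + 0 = 28.
By inclusion–exclusion the count is 220 − 213 + 28 = 35.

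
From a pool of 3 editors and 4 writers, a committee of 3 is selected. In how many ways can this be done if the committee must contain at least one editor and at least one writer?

Total 3-person selections from all 7: C(7,3) = 35.
Selections missing a whole group: no editors → C(4,3) = 4; no writers → C(3,3) = 1.
Both groups omitted at once is impossible, so 35 − 5 = 30.

30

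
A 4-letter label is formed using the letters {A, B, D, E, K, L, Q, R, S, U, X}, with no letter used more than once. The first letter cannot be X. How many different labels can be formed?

The first letter has 11−1 = 10 choices (anything except X).
The remaining 3 letters are filled from the other 10 symbols without repetition: 10 × 9 × 8 = 720.
Total: 10 × 720 = 7200.

7200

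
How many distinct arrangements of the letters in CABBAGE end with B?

With the last slot taken by B, it remains to arrange the other 6 letters (CABAGE).
Those 6 letters have A appearing twice, giving (6)!/(2!) = 360.

360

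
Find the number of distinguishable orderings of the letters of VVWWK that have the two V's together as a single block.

12

Treat the 2 copies of V as a single block. The multiset to arrange is then {VV, K, W, W}, 4 items in all.
That gives (4)!/(2!) = 12 arrangements.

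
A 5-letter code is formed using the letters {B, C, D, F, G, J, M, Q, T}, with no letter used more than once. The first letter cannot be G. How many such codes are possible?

13440

The first letter has 9−1 = 8 choices (anything except G).
The remaining 4 letters are filled from the other 8 symbols without repetition: 8 × 7 × 6 × 5 = 1680.
Total: 8 × 1680 = 13440.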